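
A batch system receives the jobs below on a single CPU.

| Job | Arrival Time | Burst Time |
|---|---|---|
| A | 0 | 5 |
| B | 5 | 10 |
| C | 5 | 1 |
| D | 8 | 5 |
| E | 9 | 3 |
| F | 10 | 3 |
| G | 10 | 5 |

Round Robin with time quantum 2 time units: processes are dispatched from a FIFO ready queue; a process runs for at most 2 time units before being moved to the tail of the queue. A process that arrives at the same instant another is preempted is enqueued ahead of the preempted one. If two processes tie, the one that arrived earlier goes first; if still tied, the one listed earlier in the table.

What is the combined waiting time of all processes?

Timeline: | A 0-5 | B 5-7 | C 7-8 | B 8-10 | D 10-12 | E 12-14 | F 14-16 | G 16-18 | B 18-20 | D 20-22 | E 22-23 | F 23-24 | G 24-26 | B 26-28 | D 28-29 | G 29-30 | B 30-32 |
Completion: A=5  B=32  C=8  D=29  E=23  F=24  G=30
Turnaround (C−A): A=5  B=27  C=3  D=21  E=14  F=14  G=20
Waiting = turnaround − burst: A=0, B=17, C=2, D=16, E=11, F=11, G=15
Total waiting = 0 + 17 + 2 + 16 + 11 + 11 + 15 = 72

72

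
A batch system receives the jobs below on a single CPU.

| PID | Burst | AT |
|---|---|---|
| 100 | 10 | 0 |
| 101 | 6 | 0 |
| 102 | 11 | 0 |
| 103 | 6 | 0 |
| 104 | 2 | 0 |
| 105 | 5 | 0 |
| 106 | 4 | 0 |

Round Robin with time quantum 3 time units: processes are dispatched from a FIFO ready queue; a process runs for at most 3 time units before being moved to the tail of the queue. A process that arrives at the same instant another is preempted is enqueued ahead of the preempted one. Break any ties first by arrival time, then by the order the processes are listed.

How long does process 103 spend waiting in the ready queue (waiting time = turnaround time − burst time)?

26

Schedule: | 100 0-3 | 101 3-6 | 102 6-9 | 103 9-12 | 104 12-14 | 105 14-17 | 106 17-20 | 100 20-23 | 101 23-26 | 102 26-29 | 103 29-32 | 105 32-34 | 106 34-35 | 100 35-38 | 102 38-41 | 100 41-42 | 102 42-44 |
Completion: 100=42  101=26  102=44  103=32  104=14  105=34  106=35
Turnaround (C−A): 100=42  101=26  102=44  103=32  104=14  105=34  106=35
Waiting(103) = turnaround − burst = 32 − 6 = 26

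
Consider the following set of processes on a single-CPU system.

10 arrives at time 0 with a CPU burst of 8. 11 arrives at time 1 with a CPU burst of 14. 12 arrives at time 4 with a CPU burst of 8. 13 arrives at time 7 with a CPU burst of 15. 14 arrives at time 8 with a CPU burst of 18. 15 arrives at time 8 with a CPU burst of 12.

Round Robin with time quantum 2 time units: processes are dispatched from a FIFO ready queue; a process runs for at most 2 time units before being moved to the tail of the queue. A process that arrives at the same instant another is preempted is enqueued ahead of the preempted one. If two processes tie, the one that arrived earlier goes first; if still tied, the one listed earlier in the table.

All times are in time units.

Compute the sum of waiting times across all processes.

235

Schedule: | 10 0-2 | 11 2-4 | 10 4-6 | 12 6-8 | 11 8-10 | 10 10-12 | 13 12-14 | 14 14-16 | 15 16-18 | 12 18-20 | 11 20-22 | 10 22-24 | 13 24-26 | 14 26-28 | 15 28-30 | 12 30-32 | 11 32-34 | 13 34-36 | 14 36-38 | 15 38-40 | 12 40-42 | 11 42-44 | 13 44-46 | 14 46-48 | 15 48-50 | 11 50-52 | 13 52-54 | 14 54-56 | 15 56-58 | 11 58-60 | 13 60-62 | 14 62-64 | 15 64-66 | 13 66-68 | 14 68-70 | 13 70-71 | 14 71-75 |
Completion: 10=24  11=60  12=42  13=71  14=75  15=66
Waiting = turnaround − burst: 10=16, 11=45, 12=30, 13=49, 14=49, 15=46
Total waiting = 16 + 45 + 30 + 49 + 49 + 46 = 235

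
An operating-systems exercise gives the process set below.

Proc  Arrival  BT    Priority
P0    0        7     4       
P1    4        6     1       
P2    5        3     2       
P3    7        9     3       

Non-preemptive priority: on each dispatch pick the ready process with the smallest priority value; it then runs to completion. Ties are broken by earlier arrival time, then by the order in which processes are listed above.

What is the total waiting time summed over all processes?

20

Schedule: | P0 0-7 | P1 7-13 | P2 13-16 | P3 16-25 |
Completion: P0=7  P1=13  P2=16  P3=25
Waiting = turnaround − burst: P0=0, P1=3, P2=8, P3=9
Total waiting = 0 + 3 + 8 + 9 = 20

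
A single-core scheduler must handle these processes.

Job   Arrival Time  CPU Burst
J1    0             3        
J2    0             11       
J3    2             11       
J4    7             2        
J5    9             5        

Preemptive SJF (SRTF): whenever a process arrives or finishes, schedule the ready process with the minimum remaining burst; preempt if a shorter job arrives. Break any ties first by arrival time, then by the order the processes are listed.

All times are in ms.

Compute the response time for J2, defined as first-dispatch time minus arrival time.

Gantt: | J1 0-3 | J2 3-7 | J4 7-9 | J5 9-14 | J2 14-21 | J3 21-32 |
Completion: J1=3  J2=21  J3=32  J4=9  J5=14
Turnaround (C−A): J1=3  J2=21  J3=30  J4=2  J5=5
Response(J2) = first start − arrival = 3 − 0 = 3

3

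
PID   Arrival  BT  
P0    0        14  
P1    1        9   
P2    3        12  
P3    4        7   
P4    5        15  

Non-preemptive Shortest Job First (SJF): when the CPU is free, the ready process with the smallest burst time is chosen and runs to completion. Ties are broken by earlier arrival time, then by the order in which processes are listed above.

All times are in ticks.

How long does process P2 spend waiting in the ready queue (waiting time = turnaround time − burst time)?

27

Gantt: | P0 0-14 | P3 14-21 | P1 21-30 | P2 30-42 | P4 42-57 |
Completion: P0=14  P1=30  P2=42  P3=21  P4=57
Turnaround (C−A): P0=14  P1=29  P2=39  P3=17  P4=52
Waiting(P2) = turnaround − burst = 39 − 12 = 27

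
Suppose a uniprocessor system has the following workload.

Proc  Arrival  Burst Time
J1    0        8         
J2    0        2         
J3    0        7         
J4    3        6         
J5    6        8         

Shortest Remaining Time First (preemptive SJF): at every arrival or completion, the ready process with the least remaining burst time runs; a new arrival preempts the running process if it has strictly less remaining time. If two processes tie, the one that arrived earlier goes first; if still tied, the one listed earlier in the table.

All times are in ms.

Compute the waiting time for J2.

Gantt: | J2 0-2 | J3 2-9 | J4 9-15 | J1 15-23 | J5 23-31 |
Completion: J1=23  J2=2  J3=9  J4=15  J5=31
Turnaround (C−A): J1=23  J2=2  J3=9  J4=12  J5=25
Waiting(J2) = turnaround − burst = 2 − 2 = 0

0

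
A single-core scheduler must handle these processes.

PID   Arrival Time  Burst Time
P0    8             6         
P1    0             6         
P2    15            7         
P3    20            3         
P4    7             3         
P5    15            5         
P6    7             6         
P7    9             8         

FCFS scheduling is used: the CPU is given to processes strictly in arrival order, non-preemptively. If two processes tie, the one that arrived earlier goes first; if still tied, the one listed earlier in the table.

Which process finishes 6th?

P2

Schedule: | P1 0-6 | idle 6-7 | P4 7-10 | P6 10-16 | P0 16-22 | P7 22-30 | P2 30-37 | P5 37-42 | P3 42-45 |
Completion: P0=22  P1=6  P2=37  P3=45  P4=10  P5=42  P6=16  P7=30
Turnaround (C−A): P0=14  P1=6  P2=22  P3=25  P4=3  P5=27  P6=9  P7=21
Finish order: P1 → P4 → P6 → P0 → P7 → P2 → P5 → P3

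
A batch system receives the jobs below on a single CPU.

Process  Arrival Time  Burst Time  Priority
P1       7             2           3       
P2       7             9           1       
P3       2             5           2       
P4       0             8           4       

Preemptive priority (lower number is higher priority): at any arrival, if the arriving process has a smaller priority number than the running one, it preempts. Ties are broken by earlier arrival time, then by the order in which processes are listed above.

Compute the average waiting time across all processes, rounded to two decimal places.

Timeline: | P4 0-2 | P3 2-7 | P2 7-16 | P1 16-18 | P4 18-24 |
Completion: P1=18  P2=16  P3=7  P4=24
Turnaround (C−A): P1=11  P2=9  P3=5  P4=24
Waiting times: P1=9, P2=0, P3=0, P4=16
Average waiting = (9+0+0+16) / 4 = 25/4 = 6.25

6.25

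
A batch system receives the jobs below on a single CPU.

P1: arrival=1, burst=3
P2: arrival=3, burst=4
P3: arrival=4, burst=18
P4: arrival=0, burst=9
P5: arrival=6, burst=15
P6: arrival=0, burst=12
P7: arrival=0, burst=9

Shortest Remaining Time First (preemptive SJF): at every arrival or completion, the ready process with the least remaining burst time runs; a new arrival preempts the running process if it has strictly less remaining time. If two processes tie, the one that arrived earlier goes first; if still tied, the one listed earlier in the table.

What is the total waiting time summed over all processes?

Schedule: | P4 0-1 | P1 1-4 | P2 4-8 | P4 8-16 | P7 16-25 | P6 25-37 | P5 37-52 | P3 52-70 |
Completion: P1=4  P2=8  P3=70  P4=16  P5=52  P6=37  P7=25
Turnaround (C−A): P1=3  P2=5  P3=66  P4=16  P5=46  P6=37  P7=25
Waiting = turnaround − burst: P1=0, P2=1, P3=48, P4=7, P5=31, P6=25, P7=16
Total waiting = 0 + 1 + 48 + 7 + 31 + 25 + 16 = 128

128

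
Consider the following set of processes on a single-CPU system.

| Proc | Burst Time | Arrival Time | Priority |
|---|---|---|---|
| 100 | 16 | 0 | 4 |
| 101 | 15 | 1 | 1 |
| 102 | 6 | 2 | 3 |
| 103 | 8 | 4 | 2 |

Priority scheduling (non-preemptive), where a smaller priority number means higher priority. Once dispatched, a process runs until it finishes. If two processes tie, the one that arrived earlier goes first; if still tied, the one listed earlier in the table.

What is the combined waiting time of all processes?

79

Gantt: | 100 0-16 | 101 16-31 | 103 31-39 | 102 39-45 |
Completion: 100=16  101=31  102=45  103=39
Waiting = turnaround − burst: 100=0, 101=15, 102=37, 103=27
Total waiting = 0 + 15 + 37 + 27 = 79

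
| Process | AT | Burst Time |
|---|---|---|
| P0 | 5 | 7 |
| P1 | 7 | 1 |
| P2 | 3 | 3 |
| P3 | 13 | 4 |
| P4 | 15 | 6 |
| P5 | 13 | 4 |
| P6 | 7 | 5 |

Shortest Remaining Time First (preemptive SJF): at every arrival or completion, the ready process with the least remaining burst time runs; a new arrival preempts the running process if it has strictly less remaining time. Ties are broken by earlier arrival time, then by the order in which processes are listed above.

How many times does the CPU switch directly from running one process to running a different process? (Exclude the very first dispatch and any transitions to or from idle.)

7

Timeline: | idle 0-3 | P2 3-6 | P0 6-7 | P1 7-8 | P6 8-13 | P3 13-17 | P5 17-21 | P0 21-27 | P4 27-33 |
Completion: P0=27  P1=8  P2=6  P3=17  P4=33  P5=21  P6=13
Turnaround (C−A): P0=22  P1=1  P2=3  P3=4  P4=18  P5=8  P6=6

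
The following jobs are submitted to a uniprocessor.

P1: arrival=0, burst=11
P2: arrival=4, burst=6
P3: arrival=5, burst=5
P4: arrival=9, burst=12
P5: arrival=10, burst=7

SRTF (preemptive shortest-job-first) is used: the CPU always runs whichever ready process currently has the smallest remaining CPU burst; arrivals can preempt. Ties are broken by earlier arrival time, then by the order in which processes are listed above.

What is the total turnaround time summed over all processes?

Gantt: | P1 0-4 | P2 4-10 | P3 10-15 | P1 15-22 | P5 22-29 | P4 29-41 |
Completion: P1=22  P2=10  P3=15  P4=41  P5=29
Turnaround = completion − arrival: P1=22, P2=6, P3=10, P4=32, P5=19
Total turnaround = 22 + 6 + 10 + 32 + 19 = 89

89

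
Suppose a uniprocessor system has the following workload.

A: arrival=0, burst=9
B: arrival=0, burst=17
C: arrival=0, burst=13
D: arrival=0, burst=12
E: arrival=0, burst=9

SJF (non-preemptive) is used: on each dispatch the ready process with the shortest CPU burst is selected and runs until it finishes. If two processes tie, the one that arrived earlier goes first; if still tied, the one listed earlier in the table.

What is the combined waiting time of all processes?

100

Timeline: | A 0-9 | E 9-18 | D 18-30 | C 30-43 | B 43-60 |
Completion: A=9  B=60  C=43  D=30  E=18
Waiting = turnaround − burst: A=0, B=43, C=30, D=18, E=9
Total waiting = 0 + 43 + 30 + 18 + 9 = 100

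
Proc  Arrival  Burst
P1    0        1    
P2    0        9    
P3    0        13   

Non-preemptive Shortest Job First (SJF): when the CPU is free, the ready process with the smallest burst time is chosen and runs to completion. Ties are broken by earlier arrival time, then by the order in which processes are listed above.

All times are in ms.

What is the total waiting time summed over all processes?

Schedule: | P1 0-1 | P2 1-10 | P3 10-23 |
Completion: P1=1  P2=10  P3=23
Turnaround (C−A): P1=1  P2=10  P3=23
Waiting = turnaround − burst: P1=0, P2=1, P3=10
Total waiting = 0 + 1 + 10 = 11

11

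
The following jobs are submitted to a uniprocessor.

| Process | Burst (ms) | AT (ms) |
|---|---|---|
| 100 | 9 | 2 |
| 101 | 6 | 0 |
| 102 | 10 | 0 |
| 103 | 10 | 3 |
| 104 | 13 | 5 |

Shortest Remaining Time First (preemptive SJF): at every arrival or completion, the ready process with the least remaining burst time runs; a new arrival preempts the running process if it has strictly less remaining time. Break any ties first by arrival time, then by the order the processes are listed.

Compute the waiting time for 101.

Gantt: | 101 0-6 | 100 6-15 | 102 15-25 | 103 25-35 | 104 35-48 |
Completion: 100=15  101=6  102=25  103=35  104=48
Turnaround (C−A): 100=13  101=6  102=25  103=32  104=43
Waiting(101) = turnaround − burst = 6 − 6 = 0

0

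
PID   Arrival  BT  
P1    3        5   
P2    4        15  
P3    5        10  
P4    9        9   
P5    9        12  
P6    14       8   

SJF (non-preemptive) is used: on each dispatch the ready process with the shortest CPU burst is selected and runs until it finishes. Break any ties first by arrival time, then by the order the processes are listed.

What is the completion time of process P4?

35

Gantt: | idle 0-3 | P1 3-8 | P3 8-18 | P6 18-26 | P4 26-35 | P5 35-47 | P2 47-62 |
Completion: P1=8  P2=62  P3=18  P4=35  P5=47  P6=26
Turnaround (C−A): P1=5  P2=58  P3=13  P4=26  P5=38  P6=12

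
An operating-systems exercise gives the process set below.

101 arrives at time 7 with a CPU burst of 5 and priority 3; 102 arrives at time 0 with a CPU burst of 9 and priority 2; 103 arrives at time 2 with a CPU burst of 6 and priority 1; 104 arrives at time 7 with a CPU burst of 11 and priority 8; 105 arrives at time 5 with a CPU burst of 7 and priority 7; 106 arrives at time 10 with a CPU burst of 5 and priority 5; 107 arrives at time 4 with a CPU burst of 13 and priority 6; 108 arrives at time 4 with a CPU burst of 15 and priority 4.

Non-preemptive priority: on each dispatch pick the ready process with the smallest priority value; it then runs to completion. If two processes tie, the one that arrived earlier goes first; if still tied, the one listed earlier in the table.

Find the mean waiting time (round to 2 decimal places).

Schedule: | 102 0-9 | 103 9-15 | 101 15-20 | 108 20-35 | 106 35-40 | 107 40-53 | 105 53-60 | 104 60-71 |
Completion: 101=20  102=9  103=15  104=71  105=60  106=40  107=53  108=35
Waiting times: 101=8, 102=0, 103=7, 104=53, 105=48, 106=25, 107=36, 108=16
Average waiting = (8+0+7+53+48+25+36+16) / 8 = 193/8 = 24.13

24.13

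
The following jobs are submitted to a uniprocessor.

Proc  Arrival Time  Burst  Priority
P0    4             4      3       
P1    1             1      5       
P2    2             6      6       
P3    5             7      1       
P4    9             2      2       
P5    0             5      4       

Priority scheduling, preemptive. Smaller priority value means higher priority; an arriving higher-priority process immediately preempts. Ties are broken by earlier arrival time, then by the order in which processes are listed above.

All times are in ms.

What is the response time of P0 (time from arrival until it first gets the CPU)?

0

Timeline: | P5 0-4 | P0 4-5 | P3 5-12 | P4 12-14 | P0 14-17 | P5 17-18 | P1 18-19 | P2 19-25 |
Completion: P0=17  P1=19  P2=25  P3=12  P4=14  P5=18
Turnaround (C−A): P0=13  P1=18  P2=23  P3=7  P4=5  P5=18
Response(P0) = first start − arrival = 4 − 4 = 0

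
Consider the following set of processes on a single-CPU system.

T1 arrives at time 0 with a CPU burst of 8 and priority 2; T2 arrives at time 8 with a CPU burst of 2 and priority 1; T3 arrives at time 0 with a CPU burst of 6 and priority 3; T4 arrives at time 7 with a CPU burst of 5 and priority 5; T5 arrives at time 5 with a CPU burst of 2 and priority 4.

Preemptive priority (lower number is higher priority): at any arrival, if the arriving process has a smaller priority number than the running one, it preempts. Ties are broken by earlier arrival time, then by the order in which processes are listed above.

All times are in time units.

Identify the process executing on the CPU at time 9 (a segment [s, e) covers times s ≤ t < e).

T2

Schedule: | T1 0-8 | T2 8-10 | T3 10-16 | T5 16-18 | T4 18-23 |
Completion: T1=8  T2=10  T3=16  T4=23  T5=18
Turnaround (C−A): T1=8  T2=2  T3=16  T4=16  T5=13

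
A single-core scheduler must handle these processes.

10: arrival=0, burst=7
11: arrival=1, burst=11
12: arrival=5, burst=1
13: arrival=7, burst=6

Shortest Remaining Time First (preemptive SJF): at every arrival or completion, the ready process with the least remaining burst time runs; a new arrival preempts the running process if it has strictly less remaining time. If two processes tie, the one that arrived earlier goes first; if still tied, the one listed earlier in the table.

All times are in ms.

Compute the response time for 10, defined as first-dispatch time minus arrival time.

Gantt: | 10 0-5 | 12 5-6 | 10 6-8 | 13 8-14 | 11 14-25 |
Completion: 10=8  11=25  12=6  13=14
Response(10) = first start − arrival = 0 − 0 = 0

0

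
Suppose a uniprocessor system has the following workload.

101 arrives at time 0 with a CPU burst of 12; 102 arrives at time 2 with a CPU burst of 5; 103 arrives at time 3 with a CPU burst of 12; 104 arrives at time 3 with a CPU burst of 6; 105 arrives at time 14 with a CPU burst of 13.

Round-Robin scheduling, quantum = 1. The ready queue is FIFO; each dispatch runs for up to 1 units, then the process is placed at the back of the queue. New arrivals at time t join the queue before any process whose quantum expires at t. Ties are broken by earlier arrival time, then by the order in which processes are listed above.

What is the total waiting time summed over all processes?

Gantt: | 101 0-2 | 102 2-3 | 101 3-4 | 103 4-5 | 104 5-6 | 102 6-7 | 101 7-8 | 103 8-9 | 104 9-10 | 102 10-11 | 101 11-12 | 103 12-13 | 104 13-14 | 102 14-15 | 101 15-16 | 103 16-17 | 105 17-18 | 104 18-19 | 102 19-20 | 101 20-21 | 103 21-22 | 105 22-23 | 104 23-24 | 101 24-25 | 103 25-26 | 105 26-27 | 104 27-28 | 101 28-29 | 103 29-30 | 105 30-31 | 101 31-32 | 103 32-33 | 105 33-34 | 101 34-35 | 103 35-36 | 105 36-37 | 101 37-38 | 103 38-39 | 105 39-40 | 103 40-41 | 105 41-42 | 103 42-43 | 105 43-48 |
Completion: 101=38  102=20  103=43  104=28  105=48
Turnaround (C−A): 101=38  102=18  103=40  104=25  105=34
Waiting = turnaround − burst: 101=26, 102=13, 103=28, 104=19, 105=21
Total waiting = 26 + 13 + 28 + 19 + 21 = 107

107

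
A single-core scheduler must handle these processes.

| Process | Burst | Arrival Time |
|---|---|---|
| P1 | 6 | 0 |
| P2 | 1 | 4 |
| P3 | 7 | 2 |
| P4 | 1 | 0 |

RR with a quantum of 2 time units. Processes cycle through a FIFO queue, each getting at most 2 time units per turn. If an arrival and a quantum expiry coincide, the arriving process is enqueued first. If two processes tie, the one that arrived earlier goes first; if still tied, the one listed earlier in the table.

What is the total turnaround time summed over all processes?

Schedule: | P1 0-2 | P4 2-3 | P3 3-5 | P1 5-7 | P2 7-8 | P3 8-10 | P1 10-12 | P3 12-15 |
Completion: P1=12  P2=8  P3=15  P4=3
Turnaround = completion − arrival: P1=12, P2=4, P3=13, P4=3
Total turnaround = 12 + 4 + 13 + 3 = 32

32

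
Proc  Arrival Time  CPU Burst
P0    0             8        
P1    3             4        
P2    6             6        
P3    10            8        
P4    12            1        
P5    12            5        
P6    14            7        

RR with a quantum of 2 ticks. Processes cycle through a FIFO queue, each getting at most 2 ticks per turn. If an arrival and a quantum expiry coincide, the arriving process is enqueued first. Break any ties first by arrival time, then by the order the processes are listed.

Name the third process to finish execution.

P4

Schedule: | P0 0-4 | P1 4-6 | P0 6-8 | P2 8-10 | P1 10-12 | P0 12-14 | P3 14-16 | P2 16-18 | P4 18-19 | P5 19-21 | P6 21-23 | P3 23-25 | P2 25-27 | P5 27-29 | P6 29-31 | P3 31-33 | P5 33-34 | P6 34-36 | P3 36-38 | P6 38-39 |
Completion: P0=14  P1=12  P2=27  P3=38  P4=19  P5=34  P6=39
Finish order: P1 → P0 → P4 → P2 → P5 → P3 → P6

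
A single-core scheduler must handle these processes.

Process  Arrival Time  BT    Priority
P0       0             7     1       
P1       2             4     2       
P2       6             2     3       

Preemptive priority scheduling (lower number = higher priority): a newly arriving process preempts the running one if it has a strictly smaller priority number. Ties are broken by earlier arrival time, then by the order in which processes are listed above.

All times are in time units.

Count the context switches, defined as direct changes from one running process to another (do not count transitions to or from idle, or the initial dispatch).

2

Gantt: | P0 0-7 | P1 7-11 | P2 11-13 |
Completion: P0=7  P1=11  P2=13
Turnaround (C−A): P0=7  P1=9  P2=7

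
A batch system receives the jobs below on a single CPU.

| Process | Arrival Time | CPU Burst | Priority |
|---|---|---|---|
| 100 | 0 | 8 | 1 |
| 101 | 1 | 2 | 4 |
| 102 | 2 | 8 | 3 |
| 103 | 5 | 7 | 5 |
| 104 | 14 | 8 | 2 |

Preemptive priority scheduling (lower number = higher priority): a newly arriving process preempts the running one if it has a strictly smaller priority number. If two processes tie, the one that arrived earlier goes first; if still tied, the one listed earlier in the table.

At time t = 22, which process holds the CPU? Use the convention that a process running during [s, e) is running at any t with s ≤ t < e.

Timeline: | 100 0-8 | 102 8-14 | 104 14-22 | 102 22-24 | 101 24-26 | 103 26-33 |
Completion: 100=8  101=26  102=24  103=33  104=22

102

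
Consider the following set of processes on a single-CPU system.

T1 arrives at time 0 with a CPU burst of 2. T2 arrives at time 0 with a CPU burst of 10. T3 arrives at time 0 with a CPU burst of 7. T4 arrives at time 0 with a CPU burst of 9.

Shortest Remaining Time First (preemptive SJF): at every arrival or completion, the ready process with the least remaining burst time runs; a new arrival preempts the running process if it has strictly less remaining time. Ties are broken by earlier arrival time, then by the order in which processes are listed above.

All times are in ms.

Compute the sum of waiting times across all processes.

29

Schedule: | T1 0-2 | T3 2-9 | T4 9-18 | T2 18-28 |
Completion: T1=2  T2=28  T3=9  T4=18
Turnaround (C−A): T1=2  T2=28  T3=9  T4=18
Waiting = turnaround − burst: T1=0, T2=18, T3=2, T4=9
Total waiting = 0 + 18 + 2 + 9 = 29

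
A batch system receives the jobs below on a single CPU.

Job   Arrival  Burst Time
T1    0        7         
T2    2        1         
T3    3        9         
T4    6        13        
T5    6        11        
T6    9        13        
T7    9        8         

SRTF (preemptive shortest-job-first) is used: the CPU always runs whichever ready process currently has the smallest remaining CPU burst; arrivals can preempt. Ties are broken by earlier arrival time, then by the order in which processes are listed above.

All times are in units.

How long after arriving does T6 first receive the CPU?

40

Timeline: | T1 0-2 | T2 2-3 | T1 3-8 | T3 8-17 | T7 17-25 | T5 25-36 | T4 36-49 | T6 49-62 |
Completion: T1=8  T2=3  T3=17  T4=49  T5=36  T6=62  T7=25
Response(T6) = first start − arrival = 49 − 9 = 40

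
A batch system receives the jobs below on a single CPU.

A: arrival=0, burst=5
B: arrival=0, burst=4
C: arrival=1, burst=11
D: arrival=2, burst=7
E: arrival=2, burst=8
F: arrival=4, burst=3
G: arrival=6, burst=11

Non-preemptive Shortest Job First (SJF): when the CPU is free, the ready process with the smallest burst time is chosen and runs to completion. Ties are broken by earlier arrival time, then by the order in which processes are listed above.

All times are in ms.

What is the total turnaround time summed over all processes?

Gantt: | B 0-4 | F 4-7 | A 7-12 | D 12-19 | E 19-27 | C 27-38 | G 38-49 |
Completion: A=12  B=4  C=38  D=19  E=27  F=7  G=49
Turnaround (C−A): A=12  B=4  C=37  D=17  E=25  F=3  G=43
Turnaround = completion − arrival: A=12, B=4, C=37, D=17, E=25, F=3, G=43
Total turnaround = 12 + 4 + 37 + 17 + 25 + 3 + 43 = 141

141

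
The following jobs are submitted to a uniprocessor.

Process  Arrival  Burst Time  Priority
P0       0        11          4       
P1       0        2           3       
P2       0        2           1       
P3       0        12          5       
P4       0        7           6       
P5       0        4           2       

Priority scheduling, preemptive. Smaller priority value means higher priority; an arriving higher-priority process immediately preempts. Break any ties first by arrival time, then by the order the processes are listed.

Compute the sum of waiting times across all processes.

Timeline: | P2 0-2 | P5 2-6 | P1 6-8 | P0 8-19 | P3 19-31 | P4 31-38 |
Completion: P0=19  P1=8  P2=2  P3=31  P4=38  P5=6
Waiting = turnaround − burst: P0=8, P1=6, P2=0, P3=19, P4=31, P5=2
Total waiting = 8 + 6 + 0 + 19 + 31 + 2 = 66

66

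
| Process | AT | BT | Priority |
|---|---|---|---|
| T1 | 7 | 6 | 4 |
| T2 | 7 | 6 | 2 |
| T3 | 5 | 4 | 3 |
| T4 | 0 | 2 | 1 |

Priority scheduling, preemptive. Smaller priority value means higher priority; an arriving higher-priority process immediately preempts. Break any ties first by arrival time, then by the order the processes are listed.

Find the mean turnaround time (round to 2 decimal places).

Gantt: | T4 0-2 | idle 2-5 | T3 5-7 | T2 7-13 | T3 13-15 | T1 15-21 |
Completion: T1=21  T2=13  T3=15  T4=2
Turnaround times: T1=14, T2=6, T3=10, T4=2
Average turnaround = (14+6+10+2) / 4 = 32/4 = 8.00

8.00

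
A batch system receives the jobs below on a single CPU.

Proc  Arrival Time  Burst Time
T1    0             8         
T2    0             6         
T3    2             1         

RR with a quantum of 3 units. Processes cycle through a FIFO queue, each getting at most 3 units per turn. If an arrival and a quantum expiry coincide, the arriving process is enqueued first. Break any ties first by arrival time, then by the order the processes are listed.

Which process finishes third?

Timeline: | T1 0-3 | T2 3-6 | T3 6-7 | T1 7-10 | T2 10-13 | T1 13-15 |
Completion: T1=15  T2=13  T3=7
Finish order: T3 → T2 → T1

T1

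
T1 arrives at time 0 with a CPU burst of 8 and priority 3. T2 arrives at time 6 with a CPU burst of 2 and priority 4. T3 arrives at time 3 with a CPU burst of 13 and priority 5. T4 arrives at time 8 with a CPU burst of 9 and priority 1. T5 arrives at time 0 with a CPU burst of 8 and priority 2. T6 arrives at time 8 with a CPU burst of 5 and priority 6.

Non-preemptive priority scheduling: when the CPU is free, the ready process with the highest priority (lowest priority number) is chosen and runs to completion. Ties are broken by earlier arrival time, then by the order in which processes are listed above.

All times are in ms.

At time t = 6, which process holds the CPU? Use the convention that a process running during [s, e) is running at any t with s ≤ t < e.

T5

Timeline: | T5 0-8 | T4 8-17 | T1 17-25 | T2 25-27 | T3 27-40 | T6 40-45 |
Completion: T1=25  T2=27  T3=40  T4=17  T5=8  T6=45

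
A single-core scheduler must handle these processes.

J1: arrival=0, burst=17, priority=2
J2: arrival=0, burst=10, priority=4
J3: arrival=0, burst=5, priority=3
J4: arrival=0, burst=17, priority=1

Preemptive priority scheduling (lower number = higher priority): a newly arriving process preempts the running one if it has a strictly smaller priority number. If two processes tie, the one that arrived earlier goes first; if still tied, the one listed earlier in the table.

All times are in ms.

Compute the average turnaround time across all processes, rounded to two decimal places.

Gantt: | J4 0-17 | J1 17-34 | J3 34-39 | J2 39-49 |
Completion: J1=34  J2=49  J3=39  J4=17
Turnaround times: J1=34, J2=49, J3=39, J4=17
Average turnaround = (34+49+39+17) / 4 = 139/4 = 34.75

34.75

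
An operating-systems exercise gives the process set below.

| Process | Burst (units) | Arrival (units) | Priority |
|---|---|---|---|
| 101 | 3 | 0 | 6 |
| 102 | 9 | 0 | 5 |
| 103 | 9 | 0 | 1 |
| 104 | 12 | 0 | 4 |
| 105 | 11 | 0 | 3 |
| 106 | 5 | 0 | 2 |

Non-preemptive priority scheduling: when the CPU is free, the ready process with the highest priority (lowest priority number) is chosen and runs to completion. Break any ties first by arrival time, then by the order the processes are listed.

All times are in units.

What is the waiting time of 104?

Timeline: | 103 0-9 | 106 9-14 | 105 14-25 | 104 25-37 | 102 37-46 | 101 46-49 |
Completion: 101=49  102=46  103=9  104=37  105=25  106=14
Turnaround (C−A): 101=49  102=46  103=9  104=37  105=25  106=14
Waiting(104) = turnaround − burst = 37 − 12 = 25

25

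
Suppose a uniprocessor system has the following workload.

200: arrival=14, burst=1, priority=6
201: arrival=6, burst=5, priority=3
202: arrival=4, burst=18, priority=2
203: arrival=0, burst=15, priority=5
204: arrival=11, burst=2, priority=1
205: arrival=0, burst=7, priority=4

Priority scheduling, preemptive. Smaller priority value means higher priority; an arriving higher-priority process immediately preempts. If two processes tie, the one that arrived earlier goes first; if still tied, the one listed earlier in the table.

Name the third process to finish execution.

201

Gantt: | 205 0-4 | 202 4-11 | 204 11-13 | 202 13-24 | 201 24-29 | 205 29-32 | 203 32-47 | 200 47-48 |
Completion: 200=48  201=29  202=24  203=47  204=13  205=32
Finish order: 204 → 202 → 201 → 205 → 203 → 200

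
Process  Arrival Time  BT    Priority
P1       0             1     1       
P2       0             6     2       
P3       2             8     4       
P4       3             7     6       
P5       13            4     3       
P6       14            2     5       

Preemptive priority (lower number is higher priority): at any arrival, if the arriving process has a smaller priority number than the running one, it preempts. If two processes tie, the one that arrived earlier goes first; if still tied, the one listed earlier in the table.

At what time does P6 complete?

Schedule: | P1 0-1 | P2 1-7 | P3 7-13 | P5 13-17 | P3 17-19 | P6 19-21 | P4 21-28 |
Completion: P1=1  P2=7  P3=19  P4=28  P5=17  P6=21
Turnaround (C−A): P1=1  P2=7  P3=17  P4=25  P5=4  P6=7

21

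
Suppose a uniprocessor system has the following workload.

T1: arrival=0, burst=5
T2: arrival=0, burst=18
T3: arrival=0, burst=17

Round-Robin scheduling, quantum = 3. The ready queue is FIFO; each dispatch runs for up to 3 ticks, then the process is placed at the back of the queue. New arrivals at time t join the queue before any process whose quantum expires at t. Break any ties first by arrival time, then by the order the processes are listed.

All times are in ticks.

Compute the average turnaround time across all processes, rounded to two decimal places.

Timeline: | T1 0-3 | T2 3-6 | T3 6-9 | T1 9-11 | T2 11-14 | T3 14-17 | T2 17-20 | T3 20-23 | T2 23-26 | T3 26-29 | T2 29-32 | T3 32-35 | T2 35-38 | T3 38-40 |
Completion: T1=11  T2=38  T3=40
Turnaround (C−A): T1=11  T2=38  T3=40
Turnaround times: T1=11, T2=38, T3=40
Average turnaround = (11+38+40) / 3 = 89/3 = 29.67

29.67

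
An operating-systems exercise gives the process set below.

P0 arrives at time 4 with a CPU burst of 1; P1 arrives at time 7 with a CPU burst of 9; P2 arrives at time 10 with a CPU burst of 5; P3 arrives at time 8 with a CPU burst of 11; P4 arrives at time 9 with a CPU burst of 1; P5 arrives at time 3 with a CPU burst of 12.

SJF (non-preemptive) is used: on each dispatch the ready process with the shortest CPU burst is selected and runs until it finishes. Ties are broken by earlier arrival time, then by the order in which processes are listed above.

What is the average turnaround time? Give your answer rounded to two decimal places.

Timeline: | idle 0-3 | P5 3-15 | P0 15-16 | P4 16-17 | P2 17-22 | P1 22-31 | P3 31-42 |
Completion: P0=16  P1=31  P2=22  P3=42  P4=17  P5=15
Turnaround times: P0=12, P1=24, P2=12, P3=34, P4=8, P5=12
Average turnaround = (12+24+12+34+8+12) / 6 = 102/6 = 17.00

17.00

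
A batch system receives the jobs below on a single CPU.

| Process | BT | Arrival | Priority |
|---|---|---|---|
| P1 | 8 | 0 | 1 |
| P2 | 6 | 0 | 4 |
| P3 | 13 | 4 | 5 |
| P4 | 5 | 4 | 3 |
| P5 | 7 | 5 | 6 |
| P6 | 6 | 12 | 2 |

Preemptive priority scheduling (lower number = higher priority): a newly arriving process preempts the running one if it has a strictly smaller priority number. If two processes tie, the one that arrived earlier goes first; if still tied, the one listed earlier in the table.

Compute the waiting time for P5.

33

Gantt: | P1 0-8 | P4 8-12 | P6 12-18 | P4 18-19 | P2 19-25 | P3 25-38 | P5 38-45 |
Completion: P1=8  P2=25  P3=38  P4=19  P5=45  P6=18
Waiting(P5) = turnaround − burst = 40 − 7 = 33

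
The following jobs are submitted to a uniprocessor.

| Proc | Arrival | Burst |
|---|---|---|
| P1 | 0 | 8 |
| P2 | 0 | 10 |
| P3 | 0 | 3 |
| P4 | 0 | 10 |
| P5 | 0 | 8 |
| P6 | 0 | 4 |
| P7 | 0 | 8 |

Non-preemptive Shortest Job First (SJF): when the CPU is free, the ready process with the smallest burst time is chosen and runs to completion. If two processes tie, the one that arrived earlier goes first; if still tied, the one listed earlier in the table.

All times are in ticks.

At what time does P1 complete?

15

Gantt: | P3 0-3 | P6 3-7 | P1 7-15 | P5 15-23 | P7 23-31 | P2 31-41 | P4 41-51 |
Completion: P1=15  P2=41  P3=3  P4=51  P5=23  P6=7  P7=31
Turnaround (C−A): P1=15  P2=41  P3=3  P4=51  P5=23  P6=7  P7=31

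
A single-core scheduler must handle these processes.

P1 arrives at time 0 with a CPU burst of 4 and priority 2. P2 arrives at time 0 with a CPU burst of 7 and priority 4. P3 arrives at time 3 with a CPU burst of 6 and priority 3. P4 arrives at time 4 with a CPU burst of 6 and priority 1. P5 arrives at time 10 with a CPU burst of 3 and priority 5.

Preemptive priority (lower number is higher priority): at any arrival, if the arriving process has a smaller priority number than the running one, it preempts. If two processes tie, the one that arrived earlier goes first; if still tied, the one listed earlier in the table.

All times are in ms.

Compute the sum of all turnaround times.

62

Schedule: | P1 0-4 | P4 4-10 | P3 10-16 | P2 16-23 | P5 23-26 |
Completion: P1=4  P2=23  P3=16  P4=10  P5=26
Turnaround = completion − arrival: P1=4, P2=23, P3=13, P4=6, P5=16
Total turnaround = 4 + 23 + 13 + 6 + 16 = 62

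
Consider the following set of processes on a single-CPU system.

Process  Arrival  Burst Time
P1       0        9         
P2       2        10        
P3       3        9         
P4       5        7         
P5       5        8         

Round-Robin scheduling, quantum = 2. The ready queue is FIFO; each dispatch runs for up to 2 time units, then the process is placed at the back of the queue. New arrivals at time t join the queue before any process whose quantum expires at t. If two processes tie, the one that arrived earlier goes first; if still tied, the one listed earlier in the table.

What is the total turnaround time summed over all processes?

184

Schedule: | P1 0-2 | P2 2-4 | P1 4-6 | P3 6-8 | P2 8-10 | P4 10-12 | P5 12-14 | P1 14-16 | P3 16-18 | P2 18-20 | P4 20-22 | P5 22-24 | P1 24-26 | P3 26-28 | P2 28-30 | P4 30-32 | P5 32-34 | P1 34-35 | P3 35-37 | P2 37-39 | P4 39-40 | P5 40-42 | P3 42-43 |
Completion: P1=35  P2=39  P3=43  P4=40  P5=42
Turnaround (C−A): P1=35  P2=37  P3=40  P4=35  P5=37
Turnaround = completion − arrival: P1=35, P2=37, P3=40, P4=35, P5=37
Total turnaround = 35 + 37 + 40 + 35 + 37 = 184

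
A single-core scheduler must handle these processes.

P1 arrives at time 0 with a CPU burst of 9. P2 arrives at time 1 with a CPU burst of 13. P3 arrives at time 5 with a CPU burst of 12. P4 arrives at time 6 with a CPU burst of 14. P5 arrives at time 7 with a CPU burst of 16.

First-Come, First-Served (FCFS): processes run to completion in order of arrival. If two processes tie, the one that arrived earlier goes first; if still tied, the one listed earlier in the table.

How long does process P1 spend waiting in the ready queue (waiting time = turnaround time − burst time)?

0

Timeline: | P1 0-9 | P2 9-22 | P3 22-34 | P4 34-48 | P5 48-64 |
Completion: P1=9  P2=22  P3=34  P4=48  P5=64
Waiting(P1) = turnaround − burst = 9 − 9 = 0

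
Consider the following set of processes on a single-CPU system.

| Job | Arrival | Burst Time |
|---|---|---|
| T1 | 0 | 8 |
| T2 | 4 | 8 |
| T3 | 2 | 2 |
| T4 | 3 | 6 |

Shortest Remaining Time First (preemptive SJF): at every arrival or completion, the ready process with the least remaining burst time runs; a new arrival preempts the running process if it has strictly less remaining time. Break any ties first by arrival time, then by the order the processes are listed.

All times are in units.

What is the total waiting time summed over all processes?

Timeline: | T1 0-2 | T3 2-4 | T1 4-10 | T4 10-16 | T2 16-24 |
Completion: T1=10  T2=24  T3=4  T4=16
Turnaround (C−A): T1=10  T2=20  T3=2  T4=13
Waiting = turnaround − burst: T1=2, T2=12, T3=0, T4=7
Total waiting = 2 + 12 + 0 + 7 = 21

21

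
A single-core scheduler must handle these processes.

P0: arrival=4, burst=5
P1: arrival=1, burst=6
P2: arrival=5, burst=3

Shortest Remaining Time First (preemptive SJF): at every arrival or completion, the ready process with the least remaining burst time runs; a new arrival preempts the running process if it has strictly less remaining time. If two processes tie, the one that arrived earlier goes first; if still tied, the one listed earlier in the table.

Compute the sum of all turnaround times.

Gantt: | idle 0-1 | P1 1-7 | P2 7-10 | P0 10-15 |
Completion: P0=15  P1=7  P2=10
Turnaround (C−A): P0=11  P1=6  P2=5
Turnaround = completion − arrival: P0=11, P1=6, P2=5
Total turnaround = 11 + 6 + 5 = 22

22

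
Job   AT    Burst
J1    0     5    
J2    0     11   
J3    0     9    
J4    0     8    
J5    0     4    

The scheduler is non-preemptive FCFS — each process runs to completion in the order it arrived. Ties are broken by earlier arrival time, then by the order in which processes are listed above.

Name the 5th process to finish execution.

J5

Timeline: | J1 0-5 | J2 5-16 | J3 16-25 | J4 25-33 | J5 33-37 |
Completion: J1=5  J2=16  J3=25  J4=33  J5=37
Turnaround (C−A): J1=5  J2=16  J3=25  J4=33  J5=37
Finish order: J1 → J2 → J3 → J4 → J5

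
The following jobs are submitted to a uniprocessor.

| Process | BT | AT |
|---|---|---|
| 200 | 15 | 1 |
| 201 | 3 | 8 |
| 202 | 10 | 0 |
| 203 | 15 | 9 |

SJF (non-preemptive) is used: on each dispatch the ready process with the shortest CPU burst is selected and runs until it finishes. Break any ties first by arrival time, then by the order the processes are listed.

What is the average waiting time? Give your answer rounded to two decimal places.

8.25

Timeline: | 202 0-10 | 201 10-13 | 200 13-28 | 203 28-43 |
Completion: 200=28  201=13  202=10  203=43
Turnaround (C−A): 200=27  201=5  202=10  203=34
Waiting times: 200=12, 201=2, 202=0, 203=19
Average waiting = (12+2+0+19) / 4 = 33/4 = 8.25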